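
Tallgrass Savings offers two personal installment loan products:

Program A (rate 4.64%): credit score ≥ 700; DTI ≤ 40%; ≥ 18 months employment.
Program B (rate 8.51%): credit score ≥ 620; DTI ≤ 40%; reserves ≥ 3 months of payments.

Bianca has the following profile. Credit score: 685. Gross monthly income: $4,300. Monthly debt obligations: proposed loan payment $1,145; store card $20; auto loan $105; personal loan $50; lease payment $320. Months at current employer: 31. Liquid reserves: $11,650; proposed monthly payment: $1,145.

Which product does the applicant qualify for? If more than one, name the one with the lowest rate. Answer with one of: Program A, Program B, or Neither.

Total debts = (1,145 + 20 + 105 + 50 + 320) = 1,640; DTI = 1,640/4,300 = 38.1%.
Reserves = 11,650/1,145 = 10.2 months.
Program A: score 685 < 700; DTI 38.1% ≤ 40%; employment 31 ≥ 18 mo → does not qualify.
Program B: score 685 ≥ 620; DTI 38.1% ≤ 40%; reserves 10.2 ≥ 3 mo → qualifies.

Program B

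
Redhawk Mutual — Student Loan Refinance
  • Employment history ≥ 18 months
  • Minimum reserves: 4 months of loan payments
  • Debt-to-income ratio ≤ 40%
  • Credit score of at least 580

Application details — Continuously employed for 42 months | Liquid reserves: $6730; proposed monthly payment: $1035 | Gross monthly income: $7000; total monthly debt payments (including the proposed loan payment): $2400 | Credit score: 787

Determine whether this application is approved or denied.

Approved

Employment 42 ≥ 18 months
Reserves = 6,730/1,035 = 6.5 months ≥ 4
DTI: 2,400 ÷ 7,000 = 34.3%, within the 40% cap
Credit score 787 ≥ 580 (meets)
All criteria satisfied.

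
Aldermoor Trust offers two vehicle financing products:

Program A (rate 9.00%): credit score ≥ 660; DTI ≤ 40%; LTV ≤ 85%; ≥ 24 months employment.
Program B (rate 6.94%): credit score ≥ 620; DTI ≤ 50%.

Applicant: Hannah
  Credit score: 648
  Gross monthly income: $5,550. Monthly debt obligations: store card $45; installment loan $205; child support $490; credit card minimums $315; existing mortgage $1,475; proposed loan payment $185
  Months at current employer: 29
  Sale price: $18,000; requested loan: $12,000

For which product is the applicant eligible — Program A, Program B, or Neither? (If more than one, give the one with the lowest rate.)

Program B

Total debts = (45 + 205 + 490 + 315 + 1,475 + 185) = 2,715; DTI = 2,715/5,550 = 48.9%.
LTV = 12,000/18,000 = 66.7%.
Program A: score 648 < 660; DTI 48.9% > 40%; LTV 66.7% ≤ 85%; employment 29 ≥ 24 mo → does not qualify.
Program B: score 648 ≥ 620; DTI 48.9% ≤ 50% → qualifies.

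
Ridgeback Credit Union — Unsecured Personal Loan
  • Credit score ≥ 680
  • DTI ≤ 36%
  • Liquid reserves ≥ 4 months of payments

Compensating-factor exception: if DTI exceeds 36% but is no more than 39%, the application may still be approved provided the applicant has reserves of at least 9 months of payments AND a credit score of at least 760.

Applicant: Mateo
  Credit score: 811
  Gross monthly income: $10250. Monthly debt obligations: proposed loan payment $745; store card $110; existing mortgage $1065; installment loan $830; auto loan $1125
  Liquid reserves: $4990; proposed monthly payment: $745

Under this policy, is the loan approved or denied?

Credit score 811 ≥ 680 (meets base)
Total debts = (745 + 110 + 1,065 + 830 + 1,125) = 3,875. DTI = 3,875/10,250 = 37.8% > 36% — standard DTI limit exceeded.
Reserves: 4,990 ÷ 745 = 6.7 months (meets 4-month minimum)
37.8% falls in the override range (36%–39%), so the compensating-factor test applies.
Reserves 6.7 < 9 months; credit score 811 ≥ 760.
Compensating-factor requirement not fully met.

Denied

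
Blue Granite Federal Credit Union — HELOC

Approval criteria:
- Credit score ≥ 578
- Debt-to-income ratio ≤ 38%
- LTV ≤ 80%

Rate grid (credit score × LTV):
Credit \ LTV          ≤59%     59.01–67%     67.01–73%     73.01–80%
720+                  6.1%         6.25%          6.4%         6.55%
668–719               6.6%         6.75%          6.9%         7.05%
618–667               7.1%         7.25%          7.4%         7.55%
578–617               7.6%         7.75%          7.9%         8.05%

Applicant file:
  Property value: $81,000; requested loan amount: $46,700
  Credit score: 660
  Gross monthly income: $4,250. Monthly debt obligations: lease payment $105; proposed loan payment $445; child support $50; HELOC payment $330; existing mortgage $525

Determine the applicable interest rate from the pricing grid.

Credit score 660 ≥ 578; Total monthly debts = (105 + 445 + 50 + 330 + 525) = 1,455. DTI = 1,455/4,250 = 34.2% ≤ 38%
LTV = 46,700/81,000 = 57.7% ≤ 80%
Credit 660 → row 618–667; LTV 57.7% → column ≤59%. Grid cell → 7.1%.

7.1%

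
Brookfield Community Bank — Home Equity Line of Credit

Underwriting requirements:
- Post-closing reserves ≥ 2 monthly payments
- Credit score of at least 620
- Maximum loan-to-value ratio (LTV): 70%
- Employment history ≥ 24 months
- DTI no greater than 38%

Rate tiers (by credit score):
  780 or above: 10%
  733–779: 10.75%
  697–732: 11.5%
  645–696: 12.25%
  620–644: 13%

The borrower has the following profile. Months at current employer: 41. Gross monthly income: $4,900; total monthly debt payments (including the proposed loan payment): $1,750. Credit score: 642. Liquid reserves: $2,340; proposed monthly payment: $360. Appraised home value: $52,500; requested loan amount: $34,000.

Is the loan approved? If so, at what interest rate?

Credit score 642 ≥ 620 (meets minimum)
Reserves = 2,340/360 = 6.5 months ≥ 2
LTV = 34,000/52,500 = 64.8% ≤ 70%
DTI: 1,750 ÷ 4,900 = 35.7%, within the 38% cap
Employment 41 ≥ 24 months
All requirements met. Score 642 falls in the 620–644 tier → 13%.

Approved at 13%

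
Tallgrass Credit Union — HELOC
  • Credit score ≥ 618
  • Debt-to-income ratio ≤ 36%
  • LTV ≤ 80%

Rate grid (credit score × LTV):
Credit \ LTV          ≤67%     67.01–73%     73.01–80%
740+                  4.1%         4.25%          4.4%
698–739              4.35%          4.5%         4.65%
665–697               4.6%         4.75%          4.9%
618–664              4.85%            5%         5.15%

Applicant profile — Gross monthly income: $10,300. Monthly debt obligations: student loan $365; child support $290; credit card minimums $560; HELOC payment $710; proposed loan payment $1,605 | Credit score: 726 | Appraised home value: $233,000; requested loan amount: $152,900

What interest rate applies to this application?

4.35%

Credit score 726 ≥ 618; Total monthly debts = (365 + 290 + 560 + 710 + 1,605) = 3,530. DTI = 3,530/10,300 = 34.3% ≤ 36%
LTV: 152,900 ÷ 233,000 = 65.6%, within 80% cap
Score 726 is in the 698–739 band; LTV 65.6% is in the ≤67% band → 4.35%.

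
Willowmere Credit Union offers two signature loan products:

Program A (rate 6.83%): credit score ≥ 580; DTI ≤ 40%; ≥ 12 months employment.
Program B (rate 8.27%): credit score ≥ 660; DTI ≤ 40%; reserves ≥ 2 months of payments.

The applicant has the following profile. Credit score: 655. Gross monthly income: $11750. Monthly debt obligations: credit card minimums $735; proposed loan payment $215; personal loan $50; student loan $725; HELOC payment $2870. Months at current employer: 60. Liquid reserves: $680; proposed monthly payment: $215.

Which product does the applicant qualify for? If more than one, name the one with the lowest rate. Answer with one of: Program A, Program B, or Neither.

Total debts = (735 + 215 + 50 + 725 + 2,870) = 4,595; DTI = 4,595/11,750 = 39.1%.
Reserves = 680/215 = 3.2 months.
Program A: score 655 ≥ 580; DTI 39.1% ≤ 40%; employment 60 ≥ 12 mo → qualifies.
Program B: score 655 < 660; DTI 39.1% ≤ 40%; reserves 3.2 ≥ 2 mo → does not qualify.

Program A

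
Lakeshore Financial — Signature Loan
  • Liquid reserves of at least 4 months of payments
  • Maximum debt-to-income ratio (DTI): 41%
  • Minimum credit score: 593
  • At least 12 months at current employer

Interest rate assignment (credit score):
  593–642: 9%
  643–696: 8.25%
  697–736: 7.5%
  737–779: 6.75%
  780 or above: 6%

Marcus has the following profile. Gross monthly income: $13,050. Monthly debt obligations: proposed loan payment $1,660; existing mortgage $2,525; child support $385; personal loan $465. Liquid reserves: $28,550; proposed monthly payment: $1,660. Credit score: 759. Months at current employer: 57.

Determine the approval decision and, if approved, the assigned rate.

Approved at 6.75%

Credit score 759 ≥ 593 (meets minimum)
Total monthly debts = (1,660 + 2,525 + 385 + 465) = 5,035. DTI = 5,035/13,050 = 38.6% ≤ 41%
Employment 57 ≥ 12 months
Liquid reserves cover 28,550/1,660 = 17.2 months — ≥ 4 required
All requirements met. Score 759 falls in the 737–779 tier → 6.75%.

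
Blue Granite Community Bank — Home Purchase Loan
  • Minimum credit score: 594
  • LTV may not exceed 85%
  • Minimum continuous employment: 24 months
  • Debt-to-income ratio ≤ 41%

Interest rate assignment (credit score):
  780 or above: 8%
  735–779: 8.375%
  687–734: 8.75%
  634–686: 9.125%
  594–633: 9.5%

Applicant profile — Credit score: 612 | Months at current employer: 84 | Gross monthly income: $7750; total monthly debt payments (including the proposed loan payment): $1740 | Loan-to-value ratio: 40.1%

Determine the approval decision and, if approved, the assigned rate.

Approved at 9.5%

Credit score 612 ≥ 594 (meets minimum)
DTI: 1,740 ÷ 7,750 = 22.5%, within the 41% cap
Employment 84 ≥ 24 months
LTV 40.1% ≤ 85%
All requirements met. Score 612 falls in the 594–633 tier → 9.5%.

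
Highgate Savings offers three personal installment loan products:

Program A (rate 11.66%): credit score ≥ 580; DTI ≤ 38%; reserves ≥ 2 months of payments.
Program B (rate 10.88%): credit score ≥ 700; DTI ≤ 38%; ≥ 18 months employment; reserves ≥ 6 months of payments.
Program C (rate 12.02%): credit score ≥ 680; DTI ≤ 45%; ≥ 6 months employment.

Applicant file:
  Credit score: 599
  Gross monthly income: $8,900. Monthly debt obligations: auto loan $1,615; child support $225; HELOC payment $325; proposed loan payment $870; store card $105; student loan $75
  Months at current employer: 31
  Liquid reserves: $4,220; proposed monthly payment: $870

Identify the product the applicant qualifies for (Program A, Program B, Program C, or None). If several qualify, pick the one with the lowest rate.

Total debts = (1,615 + 225 + 325 + 870 + 105 + 75) = 3,215; DTI = 3,215/8,900 = 36.1%.
Reserves = 4,220/870 = 4.9 months.
Program A: score 599 ≥ 580; DTI 36.1% ≤ 38%; reserves 4.9 ≥ 2 mo → qualifies.
Program B: score 599 < 700; DTI 36.1% ≤ 38%; employment 31 ≥ 18 mo; reserves 4.9 < 6 mo → does not qualify.
Program C: score 599 < 680; DTI 36.1% ≤ 45%; employment 31 ≥ 6 mo → does not qualify.

Program A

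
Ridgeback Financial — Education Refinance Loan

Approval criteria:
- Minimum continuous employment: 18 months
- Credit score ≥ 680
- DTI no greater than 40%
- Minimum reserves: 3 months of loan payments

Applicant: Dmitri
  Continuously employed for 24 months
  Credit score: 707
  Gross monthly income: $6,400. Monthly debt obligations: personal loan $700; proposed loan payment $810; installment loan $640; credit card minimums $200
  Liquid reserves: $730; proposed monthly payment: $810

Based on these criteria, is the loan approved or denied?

Denied

Employment 24 ≥ 18 months
Credit score 707 ≥ 680 (meets)
Total monthly debts = (700 + 810 + 640 + 200) = 2,350. DTI: 2,350 ÷ 6,400 = 36.7%, within the 40% cap
Liquid reserves cover 730/810 = 0.9 months — < 3 required
Fails on reserves.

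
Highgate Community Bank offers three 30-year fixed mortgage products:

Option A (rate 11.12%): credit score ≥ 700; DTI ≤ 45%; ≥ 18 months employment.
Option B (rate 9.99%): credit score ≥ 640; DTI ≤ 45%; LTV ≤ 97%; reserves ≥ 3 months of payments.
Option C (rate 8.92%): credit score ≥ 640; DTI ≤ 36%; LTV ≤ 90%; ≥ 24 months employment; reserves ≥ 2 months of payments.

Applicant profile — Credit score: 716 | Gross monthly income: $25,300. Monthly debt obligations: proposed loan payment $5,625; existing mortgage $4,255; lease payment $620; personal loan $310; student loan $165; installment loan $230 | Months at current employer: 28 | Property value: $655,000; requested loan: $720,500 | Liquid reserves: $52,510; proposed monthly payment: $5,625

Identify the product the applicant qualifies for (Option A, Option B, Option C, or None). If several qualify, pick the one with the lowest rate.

Option A

Total debts = (5,625 + 4,255 + 620 + 310 + 165 + 230) = 11,205; DTI = 11,205/25,300 = 44.3%.
LTV = 720,500/655,000 = 110%.
Reserves = 52,510/5,625 = 9.3 months.
Option A: score 716 ≥ 700; DTI 44.3% ≤ 45%; employment 28 ≥ 18 mo → qualifies.
Option B: score 716 ≥ 640; DTI 44.3% ≤ 45%; LTV 110% > 97%; reserves 9.3 ≥ 3 mo → does not qualify.
Option C: score 716 ≥ 640; DTI 44.3% > 36%; LTV 110% > 90%; employment 28 ≥ 24 mo; reserves 9.3 ≥ 2 mo → does not qualify.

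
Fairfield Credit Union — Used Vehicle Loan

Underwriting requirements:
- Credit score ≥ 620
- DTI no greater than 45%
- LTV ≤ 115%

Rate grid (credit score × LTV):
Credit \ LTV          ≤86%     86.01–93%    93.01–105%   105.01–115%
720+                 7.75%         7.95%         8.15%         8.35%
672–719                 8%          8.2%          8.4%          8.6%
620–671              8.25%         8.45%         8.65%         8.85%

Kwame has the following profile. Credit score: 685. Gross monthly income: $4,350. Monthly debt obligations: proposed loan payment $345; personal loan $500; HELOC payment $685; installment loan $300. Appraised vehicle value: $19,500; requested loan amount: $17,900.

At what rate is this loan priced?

Credit score 685 ≥ 620; Total monthly debts = (345 + 500 + 685 + 300) = 1,830. DTI = 1,830/4,350 = 42.1% ≤ 45%
LTV = 17,900/19,500 = 91.8% ≤ 115%
Row: 685 falls in 672–719. Column: 91.8% falls in 86.01–93%. Rate = 8.2%.

8.2%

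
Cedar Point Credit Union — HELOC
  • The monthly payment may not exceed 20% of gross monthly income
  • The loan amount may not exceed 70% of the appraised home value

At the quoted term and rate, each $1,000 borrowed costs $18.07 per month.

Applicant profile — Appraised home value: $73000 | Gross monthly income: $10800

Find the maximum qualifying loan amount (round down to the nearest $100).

Payment cap: 20% × $10,800 = $2,160/month.
At $18.07 per $1,000, that supports 2,160/18.07 × 1,000 ≈ $119,535 → $119,500.
LTV cap: 70% × $73,000 = $51,100 → $51,100.
Binding constraint: loan-to-value.

$51,100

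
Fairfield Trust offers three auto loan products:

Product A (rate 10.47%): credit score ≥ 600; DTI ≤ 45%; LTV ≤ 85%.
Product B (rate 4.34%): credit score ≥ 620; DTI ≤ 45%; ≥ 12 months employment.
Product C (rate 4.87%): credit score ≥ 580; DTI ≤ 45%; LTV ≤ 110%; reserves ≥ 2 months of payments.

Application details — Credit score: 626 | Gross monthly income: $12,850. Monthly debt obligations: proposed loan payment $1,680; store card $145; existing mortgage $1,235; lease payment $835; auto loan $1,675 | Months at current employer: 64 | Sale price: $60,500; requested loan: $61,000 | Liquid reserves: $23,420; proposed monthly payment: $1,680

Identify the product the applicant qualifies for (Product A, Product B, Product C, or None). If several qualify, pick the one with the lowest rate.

Total debts = (1,680 + 145 + 1,235 + 835 + 1,675) = 5,570; DTI = 5,570/12,850 = 43.3%.
LTV = 61,000/60,500 = 100.8%.
Reserves = 23,420/1,680 = 13.9 months.
Product A: score 626 ≥ 600; DTI 43.3% ≤ 45%; LTV 100.8% > 85% → does not qualify.
Product B: score 626 ≥ 620; DTI 43.3% ≤ 45%; employment 64 ≥ 12 mo → qualifies.
Product C: score 626 ≥ 580; DTI 43.3% ≤ 45%; LTV 100.8% ≤ 110%; reserves 13.9 ≥ 2 mo → qualifies.
Qualifying: Product B, Product C. Lowest rate is 4.34% → Product B.

Product B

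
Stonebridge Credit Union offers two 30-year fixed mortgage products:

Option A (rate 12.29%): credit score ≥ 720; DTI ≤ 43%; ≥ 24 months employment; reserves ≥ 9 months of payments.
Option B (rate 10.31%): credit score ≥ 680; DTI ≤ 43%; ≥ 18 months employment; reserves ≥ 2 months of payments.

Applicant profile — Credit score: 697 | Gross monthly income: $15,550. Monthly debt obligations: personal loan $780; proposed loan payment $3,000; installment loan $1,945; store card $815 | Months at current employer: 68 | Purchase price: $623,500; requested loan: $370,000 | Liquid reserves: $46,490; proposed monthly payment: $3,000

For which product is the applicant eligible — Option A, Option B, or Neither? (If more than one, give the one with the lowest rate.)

Total debts = (780 + 3,000 + 1,945 + 815) = 6,540; DTI = 6,540/15,550 = 42.1%.
LTV = 370,000/623,500 = 59.3%.
Reserves = 46,490/3,000 = 15.5 months.
Option A: score 697 < 720; DTI 42.1% ≤ 43%; employment 68 ≥ 24 mo; reserves 15.5 ≥ 9 mo → does not qualify.
Option B: score 697 ≥ 680; DTI 42.1% ≤ 43%; employment 68 ≥ 18 mo; reserves 15.5 ≥ 2 mo → qualifies.

Option B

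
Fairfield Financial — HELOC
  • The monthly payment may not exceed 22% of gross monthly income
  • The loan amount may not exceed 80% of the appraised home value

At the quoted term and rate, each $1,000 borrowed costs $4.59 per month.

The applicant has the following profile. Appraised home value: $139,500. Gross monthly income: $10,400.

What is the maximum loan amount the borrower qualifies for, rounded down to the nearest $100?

Payment cap: 22% × $10,400 = $2,288/month.
At $4.59 per $1,000, that supports 2,288/4.59 × 1,000 ≈ $498,474 → $498,400.
LTV cap: 80% × $139,500 = $111,600 → $111,600.
Binding constraint: loan-to-value.

$111,600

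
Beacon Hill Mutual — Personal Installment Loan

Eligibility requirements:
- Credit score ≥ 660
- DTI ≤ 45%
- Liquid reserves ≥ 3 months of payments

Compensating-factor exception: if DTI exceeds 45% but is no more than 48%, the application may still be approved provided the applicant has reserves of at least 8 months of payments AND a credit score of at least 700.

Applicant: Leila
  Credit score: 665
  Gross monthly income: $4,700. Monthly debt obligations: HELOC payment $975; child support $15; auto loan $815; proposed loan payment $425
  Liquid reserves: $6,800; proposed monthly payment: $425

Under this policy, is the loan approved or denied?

Credit score 665 ≥ 660 (meets base)
Total debts = (975 + 15 + 815 + 425) = 2,230. DTI = 2,230/4,700 = 47.4% > 45% — standard DTI limit exceeded.
Liquid reserves cover 6,800/425 = 16.0 months — ≥ 3 required
47.4% falls in the override range (45%–48%), so the compensating-factor test applies.
Override check — reserves: 16.0 mo (ok); score: 665 (below 700).
Override conditions not both satisfied; exception does not apply.

Denied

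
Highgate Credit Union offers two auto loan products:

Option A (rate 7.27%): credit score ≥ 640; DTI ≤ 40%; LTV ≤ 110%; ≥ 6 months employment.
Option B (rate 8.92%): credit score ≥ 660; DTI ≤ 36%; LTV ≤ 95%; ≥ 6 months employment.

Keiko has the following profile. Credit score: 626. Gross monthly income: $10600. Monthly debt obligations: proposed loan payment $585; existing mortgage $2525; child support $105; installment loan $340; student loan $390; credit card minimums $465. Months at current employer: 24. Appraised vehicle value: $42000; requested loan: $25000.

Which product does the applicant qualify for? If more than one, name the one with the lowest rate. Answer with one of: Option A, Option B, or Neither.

Neither

Total debts = (585 + 2,525 + 105 + 340 + 390 + 465) = 4,410; DTI = 4,410/10,600 = 41.6%.
LTV = 25,000/42,000 = 59.5%.
Option A: score 626 < 640; DTI 41.6% > 40%; LTV 59.5% ≤ 110%; employment 24 ≥ 6 mo → does not qualify.
Option B: score 626 < 660; DTI 41.6% > 36%; LTV 59.5% ≤ 95%; employment 24 ≥ 6 mo → does not qualify.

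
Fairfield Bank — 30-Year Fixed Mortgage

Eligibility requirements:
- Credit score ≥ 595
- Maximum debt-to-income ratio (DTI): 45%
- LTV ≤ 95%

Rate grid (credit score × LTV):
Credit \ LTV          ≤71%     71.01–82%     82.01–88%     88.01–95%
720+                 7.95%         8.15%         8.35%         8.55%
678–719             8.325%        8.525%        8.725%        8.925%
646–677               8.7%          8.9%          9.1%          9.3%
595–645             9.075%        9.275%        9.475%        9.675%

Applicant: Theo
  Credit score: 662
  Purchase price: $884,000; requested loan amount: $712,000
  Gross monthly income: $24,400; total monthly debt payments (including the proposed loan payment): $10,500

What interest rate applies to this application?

Credit score 662 ≥ 595; DTI: 10,500 ÷ 24,400 = 43%, within the 45% cap
LTV = 712,000/884,000 = 80.5% ≤ 95%
Score 662 is in the 646–677 band; LTV 80.5% is in the 71.01–82% band → 8.9%.

8.9%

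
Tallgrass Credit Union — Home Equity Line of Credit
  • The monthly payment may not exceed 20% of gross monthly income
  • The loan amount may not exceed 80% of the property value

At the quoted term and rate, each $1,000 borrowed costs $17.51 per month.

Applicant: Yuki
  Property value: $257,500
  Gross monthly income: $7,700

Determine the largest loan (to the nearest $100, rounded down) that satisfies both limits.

Payment cap: 20% × $7,700 = $1,540/month.
At $17.51 per $1,000, that supports 1,540/17.51 × 1,000 ≈ $87,949 → $87,900.
LTV cap: 80% × $257,500 = $206,000 → $206,000.
Binding constraint: payment-to-income.

$87,900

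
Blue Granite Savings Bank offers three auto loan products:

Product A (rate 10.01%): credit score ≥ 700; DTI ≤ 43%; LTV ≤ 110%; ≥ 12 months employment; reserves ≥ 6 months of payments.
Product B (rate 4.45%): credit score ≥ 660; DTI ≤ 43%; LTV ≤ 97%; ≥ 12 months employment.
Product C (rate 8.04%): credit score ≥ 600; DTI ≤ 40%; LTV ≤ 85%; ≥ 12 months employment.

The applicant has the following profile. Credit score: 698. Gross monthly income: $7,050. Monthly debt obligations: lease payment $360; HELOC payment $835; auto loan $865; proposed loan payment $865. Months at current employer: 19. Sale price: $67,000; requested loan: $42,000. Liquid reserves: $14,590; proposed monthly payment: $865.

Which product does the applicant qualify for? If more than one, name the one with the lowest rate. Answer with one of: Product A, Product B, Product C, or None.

Product B

Total debts = (360 + 835 + 865 + 865) = 2,925; DTI = 2,925/7,050 = 41.5%.
LTV = 42,000/67,000 = 62.7%.
Reserves = 14,590/865 = 16.9 months.
Product A: score 698 < 700; DTI 41.5% ≤ 43%; LTV 62.7% ≤ 110%; employment 19 ≥ 12 mo; reserves 16.9 ≥ 6 mo → does not qualify.
Product B: score 698 ≥ 660; DTI 41.5% ≤ 43%; LTV 62.7% ≤ 97%; employment 19 ≥ 12 mo → qualifies.
Product C: score 698 ≥ 600; DTI 41.5% > 40%; LTV 62.7% ≤ 85%; employment 19 ≥ 12 mo → does not qualify.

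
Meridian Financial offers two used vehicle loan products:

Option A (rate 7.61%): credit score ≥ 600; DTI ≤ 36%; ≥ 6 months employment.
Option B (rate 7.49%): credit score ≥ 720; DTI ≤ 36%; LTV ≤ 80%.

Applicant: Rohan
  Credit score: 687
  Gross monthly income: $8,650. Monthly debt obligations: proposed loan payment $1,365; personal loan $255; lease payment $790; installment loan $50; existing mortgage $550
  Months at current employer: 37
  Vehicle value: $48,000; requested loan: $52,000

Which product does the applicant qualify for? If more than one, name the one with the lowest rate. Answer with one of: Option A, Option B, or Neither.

Option A

Total debts = (1,365 + 255 + 790 + 50 + 550) = 3,010; DTI = 3,010/8,650 = 34.8%.
LTV = 52,000/48,000 = 108.3%.
Option A: score 687 ≥ 600; DTI 34.8% ≤ 36%; employment 37 ≥ 6 mo → qualifies.
Option B: score 687 < 720; DTI 34.8% ≤ 36%; LTV 108.3% > 80% → does not qualify.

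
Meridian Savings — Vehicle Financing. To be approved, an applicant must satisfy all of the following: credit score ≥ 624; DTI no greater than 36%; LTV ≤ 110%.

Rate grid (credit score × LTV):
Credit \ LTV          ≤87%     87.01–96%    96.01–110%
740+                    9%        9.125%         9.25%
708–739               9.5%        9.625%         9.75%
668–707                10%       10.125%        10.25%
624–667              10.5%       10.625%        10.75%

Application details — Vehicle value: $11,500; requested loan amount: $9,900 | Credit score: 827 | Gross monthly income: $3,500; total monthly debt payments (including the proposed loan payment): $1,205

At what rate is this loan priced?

9%

Credit score 827 ≥ 624; DTI = 1,205/3,500 = 34.4% ≤ 36%
Loan-to-value = 9,900/11,500 = 86.1% — pass (110% max)
Credit 827 → row 740+; LTV 86.1% → column ≤87%. Grid cell → 9%.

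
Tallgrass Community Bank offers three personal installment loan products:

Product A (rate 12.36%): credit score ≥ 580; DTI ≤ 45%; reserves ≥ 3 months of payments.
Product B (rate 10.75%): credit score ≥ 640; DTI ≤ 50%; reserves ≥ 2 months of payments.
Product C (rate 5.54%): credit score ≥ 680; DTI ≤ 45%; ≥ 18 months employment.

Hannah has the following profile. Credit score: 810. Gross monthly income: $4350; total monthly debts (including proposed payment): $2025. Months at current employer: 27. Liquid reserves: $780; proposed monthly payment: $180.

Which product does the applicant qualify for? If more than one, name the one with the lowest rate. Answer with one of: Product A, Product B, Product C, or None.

DTI = 2,025/4,350 = 46.6%.
Reserves = 780/180 = 4.3 months.
Product A: score 810 ≥ 580; DTI 46.6% > 45%; reserves 4.3 ≥ 3 mo → does not qualify.
Product B: score 810 ≥ 640; DTI 46.6% ≤ 50%; reserves 4.3 ≥ 2 mo → qualifies.
Product C: score 810 ≥ 680; DTI 46.6% > 45%; employment 27 ≥ 18 mo → does not qualify.

Product B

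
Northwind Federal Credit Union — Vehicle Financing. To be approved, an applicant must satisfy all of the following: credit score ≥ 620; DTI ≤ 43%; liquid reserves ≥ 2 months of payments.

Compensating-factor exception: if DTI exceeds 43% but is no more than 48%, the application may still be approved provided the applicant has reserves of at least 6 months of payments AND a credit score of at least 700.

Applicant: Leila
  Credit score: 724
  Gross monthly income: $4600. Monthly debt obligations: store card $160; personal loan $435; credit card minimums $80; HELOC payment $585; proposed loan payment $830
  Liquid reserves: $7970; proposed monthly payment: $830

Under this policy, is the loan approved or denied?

Credit score 724 ≥ 620 (meets base)
Total debts = (160 + 435 + 80 + 585 + 830) = 2,090. DTI = 2,090/4,600 = 45.4% > 43% — standard DTI limit exceeded.
Reserves: 7,970 ÷ 830 = 9.6 months (meets 2-month minimum)
45.4% falls in the override range (43%–48%), so the compensating-factor test applies.
Reserves 9.6 ≥ 6 months; credit score 724 ≥ 700.
Both override conditions satisfied; DTI exception granted.

Approved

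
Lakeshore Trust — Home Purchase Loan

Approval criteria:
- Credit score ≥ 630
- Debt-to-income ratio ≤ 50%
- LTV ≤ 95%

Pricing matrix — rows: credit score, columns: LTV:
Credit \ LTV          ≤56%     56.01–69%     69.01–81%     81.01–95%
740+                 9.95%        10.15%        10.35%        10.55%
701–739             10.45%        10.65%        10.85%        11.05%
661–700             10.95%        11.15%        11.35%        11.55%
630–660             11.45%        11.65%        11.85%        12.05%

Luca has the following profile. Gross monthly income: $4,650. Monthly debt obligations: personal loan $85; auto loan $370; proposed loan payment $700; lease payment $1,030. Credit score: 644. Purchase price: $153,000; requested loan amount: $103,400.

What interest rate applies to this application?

11.65%

Credit score 644 ≥ 630; Total monthly debts = (85 + 370 + 700 + 1,030) = 2,185. DTI: 2,185 ÷ 4,650 = 47%, within the 50% cap
LTV = 103,400/153,000 = 67.6% ≤ 95%
Row: 644 falls in 630–660. Column: 67.6% falls in 56.01–69%. Rate = 11.65%.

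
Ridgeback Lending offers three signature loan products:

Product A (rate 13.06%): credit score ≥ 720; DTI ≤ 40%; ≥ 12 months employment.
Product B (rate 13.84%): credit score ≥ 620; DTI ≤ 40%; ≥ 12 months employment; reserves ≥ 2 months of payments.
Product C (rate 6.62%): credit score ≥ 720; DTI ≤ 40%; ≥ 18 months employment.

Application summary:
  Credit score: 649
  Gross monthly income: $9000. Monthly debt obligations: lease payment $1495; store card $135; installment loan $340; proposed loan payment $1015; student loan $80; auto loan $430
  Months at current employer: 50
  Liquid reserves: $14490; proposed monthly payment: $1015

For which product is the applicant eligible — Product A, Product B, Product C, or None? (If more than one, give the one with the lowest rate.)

Product B

Total debts = (1,495 + 135 + 340 + 1,015 + 80 + 430) = 3,495; DTI = 3,495/9,000 = 38.8%.
Reserves = 14,490/1,015 = 14.3 months.
Product A: score 649 < 720; DTI 38.8% ≤ 40%; employment 50 ≥ 12 mo → does not qualify.
Product B: score 649 ≥ 620; DTI 38.8% ≤ 40%; employment 50 ≥ 12 mo; reserves 14.3 ≥ 2 mo → qualifies.
Product C: score 649 < 720; DTI 38.8% ≤ 40%; employment 50 ≥ 18 mo → does not qualify.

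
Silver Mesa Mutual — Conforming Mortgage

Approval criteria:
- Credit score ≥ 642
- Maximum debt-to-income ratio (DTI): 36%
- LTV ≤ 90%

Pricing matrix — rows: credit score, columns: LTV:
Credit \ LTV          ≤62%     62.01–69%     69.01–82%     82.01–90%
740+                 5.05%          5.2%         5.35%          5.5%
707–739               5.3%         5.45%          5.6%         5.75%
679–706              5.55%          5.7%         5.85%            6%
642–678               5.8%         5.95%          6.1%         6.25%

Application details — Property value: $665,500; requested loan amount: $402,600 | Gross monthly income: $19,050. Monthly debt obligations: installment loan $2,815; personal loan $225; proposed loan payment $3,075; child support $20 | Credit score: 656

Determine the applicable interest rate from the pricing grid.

Credit score 656 ≥ 642; Total monthly debts = (2,815 + 225 + 3,075 + 20) = 6,135. Debt-to-income = 6,135/19,050 = 32.2% — meets 36% limit
LTV: 402,600 ÷ 665,500 = 60.5%, within 90% cap
Row: 656 falls in 642–678. Column: 60.5% falls in ≤62%. Rate = 5.8%.

5.8%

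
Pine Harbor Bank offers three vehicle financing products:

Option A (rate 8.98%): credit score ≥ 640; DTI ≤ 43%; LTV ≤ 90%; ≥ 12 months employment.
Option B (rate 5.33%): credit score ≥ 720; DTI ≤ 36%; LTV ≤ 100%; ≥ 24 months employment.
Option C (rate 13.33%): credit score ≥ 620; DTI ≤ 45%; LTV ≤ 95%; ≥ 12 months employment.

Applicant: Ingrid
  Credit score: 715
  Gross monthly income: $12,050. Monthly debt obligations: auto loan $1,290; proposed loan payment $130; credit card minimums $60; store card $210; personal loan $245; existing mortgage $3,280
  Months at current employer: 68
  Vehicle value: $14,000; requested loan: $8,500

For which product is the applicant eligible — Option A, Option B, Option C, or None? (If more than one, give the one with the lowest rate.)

Option C

Total debts = (1,290 + 130 + 60 + 210 + 245 + 3,280) = 5,215; DTI = 5,215/12,050 = 43.3%.
LTV = 8,500/14,000 = 60.7%.
Option A: score 715 ≥ 640; DTI 43.3% > 43%; LTV 60.7% ≤ 90%; employment 68 ≥ 12 mo → does not qualify.
Option B: score 715 < 720; DTI 43.3% > 36%; LTV 60.7% ≤ 100%; employment 68 ≥ 24 mo → does not qualify.
Option C: score 715 ≥ 620; DTI 43.3% ≤ 45%; LTV 60.7% ≤ 95%; employment 68 ≥ 12 mo → qualifies.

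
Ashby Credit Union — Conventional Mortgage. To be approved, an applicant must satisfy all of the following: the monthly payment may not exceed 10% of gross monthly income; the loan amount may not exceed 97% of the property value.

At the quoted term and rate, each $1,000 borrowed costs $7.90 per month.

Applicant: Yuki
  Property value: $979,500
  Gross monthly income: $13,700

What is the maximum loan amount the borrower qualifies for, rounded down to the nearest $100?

Payment cap: 10% × $13,700 = $1,370/month.
At $7.90 per $1,000, that supports 1,370/7.90 × 1,000 ≈ $173,417 → $173,400.
LTV cap: 97% × $979,500 = $950,115 → $950,100.
Binding constraint: payment-to-income.

$173,400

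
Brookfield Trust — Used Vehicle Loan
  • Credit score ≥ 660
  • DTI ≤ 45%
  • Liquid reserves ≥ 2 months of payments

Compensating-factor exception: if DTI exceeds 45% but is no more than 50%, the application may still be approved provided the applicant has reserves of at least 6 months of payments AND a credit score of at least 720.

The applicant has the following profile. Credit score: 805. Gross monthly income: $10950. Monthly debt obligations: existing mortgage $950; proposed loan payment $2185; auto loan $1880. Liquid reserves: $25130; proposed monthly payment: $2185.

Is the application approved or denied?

Credit score 805 ≥ 660 (meets base)
Total debts = (950 + 2,185 + 1,880) = 5,015. DTI: 5,015 ÷ 10,950 = 45.8%, over the 45% base limit.
Reserves = 25,130/2,185 = 11.5 months ≥ 2
DTI 45.8% is within the 45%–50% exception band; checking compensating factors.
Override check — reserves: 11.5 mo (ok); score: 805 (ok).
Both override conditions satisfied; DTI exception granted.

Approved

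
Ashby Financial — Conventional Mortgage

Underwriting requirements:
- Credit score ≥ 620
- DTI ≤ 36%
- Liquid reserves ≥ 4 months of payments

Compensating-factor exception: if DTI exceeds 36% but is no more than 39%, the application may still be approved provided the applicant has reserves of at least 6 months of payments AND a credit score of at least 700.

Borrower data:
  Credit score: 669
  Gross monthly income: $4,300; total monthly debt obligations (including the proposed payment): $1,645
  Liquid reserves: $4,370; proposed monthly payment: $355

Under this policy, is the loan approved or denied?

Credit score 669 ≥ 620 (meets base)
DTI = 1,645/4,300 = 38.3% > 36% — standard DTI limit exceeded.
Liquid reserves cover 4,370/355 = 12.3 months — ≥ 4 required
DTI 38.3% is within the 36%–39% exception band; checking compensating factors.
Override check — reserves: 12.3 mo (ok); score: 669 (below 700).
Override conditions not both satisfied; exception does not apply.

Denied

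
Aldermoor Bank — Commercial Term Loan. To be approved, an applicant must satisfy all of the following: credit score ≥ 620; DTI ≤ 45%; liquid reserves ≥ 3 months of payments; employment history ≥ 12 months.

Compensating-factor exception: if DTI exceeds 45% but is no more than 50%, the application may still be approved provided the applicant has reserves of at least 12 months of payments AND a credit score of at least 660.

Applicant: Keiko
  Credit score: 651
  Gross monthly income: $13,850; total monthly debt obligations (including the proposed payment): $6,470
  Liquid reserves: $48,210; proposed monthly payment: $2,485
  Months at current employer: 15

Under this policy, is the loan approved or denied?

Denied

Credit score 651 ≥ 620 (meets base)
DTI = 6,470/13,850 = 46.7% > 45% — standard DTI limit exceeded.
Reserves: 48,210 ÷ 2,485 = 19.4 months (meets 3-month minimum)
Employment 15 ≥ 12 months
46.7% falls in the override range (45%–50%), so the compensating-factor test applies.
Reserves 19.4 ≥ 12 months; credit score 651 < 660.
Compensating-factor requirement not fully met.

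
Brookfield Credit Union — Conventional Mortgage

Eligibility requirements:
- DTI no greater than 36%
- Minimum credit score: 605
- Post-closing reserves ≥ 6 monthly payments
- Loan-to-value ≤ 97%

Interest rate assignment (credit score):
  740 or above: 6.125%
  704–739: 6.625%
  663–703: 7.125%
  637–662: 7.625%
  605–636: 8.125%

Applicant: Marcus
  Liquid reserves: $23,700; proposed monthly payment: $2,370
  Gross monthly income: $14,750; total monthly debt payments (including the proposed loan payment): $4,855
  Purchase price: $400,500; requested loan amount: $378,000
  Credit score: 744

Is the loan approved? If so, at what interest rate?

Approved at 6.125%

Credit score 744 ≥ 605 (meets minimum)
Debt-to-income = 4,855/14,750 = 32.9% — meets 36% limit
Loan-to-value = 378,000/400,500 = 94.4% — pass (97% max)
Reserves: 23,700 ÷ 2,370 = 10.0 months (meets 6-month minimum)
All requirements met. Score 744 falls in the 740 or above tier → 6.125%.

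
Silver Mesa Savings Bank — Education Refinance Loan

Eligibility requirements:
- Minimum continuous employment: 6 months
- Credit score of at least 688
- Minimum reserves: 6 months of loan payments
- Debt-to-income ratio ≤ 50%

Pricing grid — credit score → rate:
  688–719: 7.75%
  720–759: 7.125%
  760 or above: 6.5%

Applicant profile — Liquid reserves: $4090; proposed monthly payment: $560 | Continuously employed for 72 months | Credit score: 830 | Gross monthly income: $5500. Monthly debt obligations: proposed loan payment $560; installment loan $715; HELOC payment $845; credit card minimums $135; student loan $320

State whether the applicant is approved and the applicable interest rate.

Approved at 6.5%

Credit score 830 ≥ 688 (meets minimum)
Total monthly debts = (560 + 715 + 845 + 135 + 320) = 2,575. DTI = 2,575/5,500 = 46.8% ≤ 50%
Employment 72 ≥ 6 months
Reserves: 4,090 ÷ 560 = 7.3 months (meets 6-month minimum)
All requirements met. Score 830 falls in the 760 or above tier → 6.5%.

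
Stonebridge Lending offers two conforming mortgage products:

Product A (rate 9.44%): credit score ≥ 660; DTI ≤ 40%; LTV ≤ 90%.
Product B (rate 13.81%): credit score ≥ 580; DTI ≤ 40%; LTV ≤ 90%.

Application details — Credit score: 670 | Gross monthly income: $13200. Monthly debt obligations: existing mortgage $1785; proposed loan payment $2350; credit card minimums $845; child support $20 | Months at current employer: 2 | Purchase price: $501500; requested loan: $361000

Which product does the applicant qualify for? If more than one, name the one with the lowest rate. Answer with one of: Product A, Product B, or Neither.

Product A

Total debts = (1,785 + 2,350 + 845 + 20) = 5,000; DTI = 5,000/13,200 = 37.9%.
LTV = 361,000/501,500 = 72%.
Product A: score 670 ≥ 660; DTI 37.9% ≤ 40%; LTV 72% ≤ 90% → qualifies.
Product B: score 670 ≥ 580; DTI 37.9% ≤ 40%; LTV 72% ≤ 90% → qualifies.
Qualifying: Product A, Product B. Lowest rate is 9.44% → Product A.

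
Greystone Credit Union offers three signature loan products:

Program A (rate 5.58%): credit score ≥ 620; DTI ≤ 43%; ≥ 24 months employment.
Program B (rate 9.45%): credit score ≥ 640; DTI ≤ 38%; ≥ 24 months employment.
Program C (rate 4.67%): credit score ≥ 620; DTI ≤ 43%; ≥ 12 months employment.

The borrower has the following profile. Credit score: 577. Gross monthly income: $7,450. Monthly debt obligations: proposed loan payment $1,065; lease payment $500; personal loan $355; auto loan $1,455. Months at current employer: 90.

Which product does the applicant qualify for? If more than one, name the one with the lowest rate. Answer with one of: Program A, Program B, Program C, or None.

None

Total debts = (1,065 + 500 + 355 + 1,455) = 3,375; DTI = 3,375/7,450 = 45.3%.
Program A: score 577 < 620; DTI 45.3% > 43%; employment 90 ≥ 24 mo → does not qualify.
Program B: score 577 < 640; DTI 45.3% > 38%; employment 90 ≥ 24 mo → does not qualify.
Program C: score 577 < 620; DTI 45.3% > 43%; employment 90 ≥ 12 mo → does not qualify.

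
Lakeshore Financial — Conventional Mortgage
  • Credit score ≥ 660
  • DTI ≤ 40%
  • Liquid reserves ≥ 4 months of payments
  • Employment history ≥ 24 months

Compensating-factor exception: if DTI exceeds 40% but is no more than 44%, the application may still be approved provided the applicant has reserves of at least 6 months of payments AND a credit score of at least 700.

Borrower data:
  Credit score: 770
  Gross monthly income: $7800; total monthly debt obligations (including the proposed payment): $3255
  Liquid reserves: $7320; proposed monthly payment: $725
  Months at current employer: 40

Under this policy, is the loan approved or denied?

Approved

Credit score 770 ≥ 660 (meets base)
DTI: 3,255 ÷ 7,800 = 41.7%, over the 40% base limit.
Reserves: 7,320 ÷ 725 = 10.1 months (meets 4-month minimum)
Employment 40 ≥ 24 months
DTI 41.7% is within the 40%–44% exception band; checking compensating factors.
Override check — reserves: 10.1 mo (ok); score: 770 (ok).
Both override conditions satisfied; DTI exception granted.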